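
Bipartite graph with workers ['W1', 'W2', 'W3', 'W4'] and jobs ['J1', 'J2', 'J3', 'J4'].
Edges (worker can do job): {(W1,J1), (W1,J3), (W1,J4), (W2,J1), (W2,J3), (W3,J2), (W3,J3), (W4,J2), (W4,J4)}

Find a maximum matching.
Matching: {(W1,J4), (W2,J1), (W3,J3), (W4,J2)}

Maximum matching (size 4):
  W1 → J4
  W2 → J1
  W3 → J3
  W4 → J2

Each worker is assigned to at most one job, and each job to at most one worker.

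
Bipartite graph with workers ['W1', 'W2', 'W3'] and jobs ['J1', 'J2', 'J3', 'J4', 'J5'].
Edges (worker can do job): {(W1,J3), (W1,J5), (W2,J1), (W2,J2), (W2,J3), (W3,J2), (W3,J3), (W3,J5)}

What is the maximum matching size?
Maximum matching size = 3

Maximum matching: {(W1,J5), (W2,J2), (W3,J3)}
Size: 3

This assigns 3 workers to 3 distinct jobs.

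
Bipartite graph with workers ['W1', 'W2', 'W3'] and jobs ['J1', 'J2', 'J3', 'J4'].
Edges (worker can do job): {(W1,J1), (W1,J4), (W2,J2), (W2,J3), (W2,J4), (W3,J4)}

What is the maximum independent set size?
Maximum independent set = 4

By König's theorem:
- Min vertex cover = Max matching = 3
- Max independent set = Total vertices - Min vertex cover
- Max independent set = 7 - 3 = 4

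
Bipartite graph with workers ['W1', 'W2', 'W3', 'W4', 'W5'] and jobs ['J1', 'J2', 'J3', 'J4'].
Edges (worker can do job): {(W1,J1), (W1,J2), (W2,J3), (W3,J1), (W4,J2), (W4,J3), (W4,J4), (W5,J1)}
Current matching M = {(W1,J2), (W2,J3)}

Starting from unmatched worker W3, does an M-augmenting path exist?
Yes: W3 → J1

An M-augmenting path alternates non-matching / matching edges, starting and ending at unmatched vertices.
Path: W3 → J1
(J1 is unmatched in M, so the path is augmenting.)
Flipping edges along this path would increase |M| from 2 to 3.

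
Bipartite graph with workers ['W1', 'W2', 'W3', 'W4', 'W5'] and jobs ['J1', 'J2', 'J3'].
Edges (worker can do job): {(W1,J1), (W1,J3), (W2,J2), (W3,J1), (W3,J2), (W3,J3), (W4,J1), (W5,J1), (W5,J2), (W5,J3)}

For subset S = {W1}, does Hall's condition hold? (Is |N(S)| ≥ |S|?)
Yes: |N(S)| = 2, |S| = 1

Subset S = {W1}
Neighbors N(S) = {J1, J3}

|N(S)| = 2, |S| = 1
Hall's condition: |N(S)| ≥ |S| is satisfied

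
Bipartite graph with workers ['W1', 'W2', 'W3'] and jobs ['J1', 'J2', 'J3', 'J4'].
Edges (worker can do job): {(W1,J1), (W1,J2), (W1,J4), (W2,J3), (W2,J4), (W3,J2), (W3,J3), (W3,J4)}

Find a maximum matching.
Matching: {(W1,J1), (W2,J3), (W3,J4)}

Maximum matching (size 3):
  W1 → J1
  W2 → J3
  W3 → J4

Each worker is assigned to at most one job, and each job to at most one worker.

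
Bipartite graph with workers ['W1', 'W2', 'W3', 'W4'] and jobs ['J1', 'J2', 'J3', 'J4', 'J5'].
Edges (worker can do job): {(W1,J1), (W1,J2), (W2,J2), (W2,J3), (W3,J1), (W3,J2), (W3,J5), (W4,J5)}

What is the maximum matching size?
Maximum matching size = 4

Maximum matching: {(W1,J1), (W2,J3), (W3,J2), (W4,J5)}
Size: 4

This assigns 4 workers to 4 distinct jobs.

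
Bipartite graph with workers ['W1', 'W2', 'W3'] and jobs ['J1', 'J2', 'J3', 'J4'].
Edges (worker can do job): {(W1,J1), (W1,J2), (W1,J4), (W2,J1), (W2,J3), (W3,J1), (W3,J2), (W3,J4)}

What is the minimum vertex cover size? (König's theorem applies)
Minimum vertex cover size = 3

By König's theorem: in bipartite graphs,
min vertex cover = max matching = 3

Maximum matching has size 3, so minimum vertex cover also has size 3.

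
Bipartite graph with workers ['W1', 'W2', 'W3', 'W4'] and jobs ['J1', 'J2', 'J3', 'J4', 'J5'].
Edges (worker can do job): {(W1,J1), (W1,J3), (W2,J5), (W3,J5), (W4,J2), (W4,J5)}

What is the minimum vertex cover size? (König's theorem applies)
Minimum vertex cover size = 3

By König's theorem: in bipartite graphs,
min vertex cover = max matching = 3

Maximum matching has size 3, so minimum vertex cover also has size 3.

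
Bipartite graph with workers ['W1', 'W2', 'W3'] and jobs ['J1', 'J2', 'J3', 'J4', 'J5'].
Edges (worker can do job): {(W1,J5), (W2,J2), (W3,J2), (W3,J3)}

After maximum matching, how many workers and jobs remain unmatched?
Unmatched: 0 workers, 2 jobs

Maximum matching size: 3
Workers: 3 total, 3 matched, 0 unmatched
Jobs: 5 total, 3 matched, 2 unmatched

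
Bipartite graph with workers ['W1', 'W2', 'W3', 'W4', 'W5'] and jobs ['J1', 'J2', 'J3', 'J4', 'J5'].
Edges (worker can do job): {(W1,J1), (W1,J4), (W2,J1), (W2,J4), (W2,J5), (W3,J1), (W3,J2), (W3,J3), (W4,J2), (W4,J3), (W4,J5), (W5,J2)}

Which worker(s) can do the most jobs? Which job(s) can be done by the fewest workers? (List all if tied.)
Most versatile: W2, W3, W4 (3 jobs); Least covered: J3, J4, J5 (2 workers)

Worker degrees (jobs they can do): W1:2, W2:3, W3:3, W4:3, W5:1
Job degrees (workers who can do it): J1:3, J2:3, J3:2, J4:2, J5:2

Maximum worker degree is 3, achieved by: W2, W3, W4
Minimum job degree is 2, achieved by: J3, J4, J5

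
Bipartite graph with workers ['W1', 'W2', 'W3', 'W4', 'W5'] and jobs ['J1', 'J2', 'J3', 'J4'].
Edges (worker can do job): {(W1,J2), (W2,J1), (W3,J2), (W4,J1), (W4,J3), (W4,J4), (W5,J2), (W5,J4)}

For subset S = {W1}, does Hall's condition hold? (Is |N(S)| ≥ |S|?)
Yes: |N(S)| = 1, |S| = 1

Subset S = {W1}
Neighbors N(S) = {J2}

|N(S)| = 1, |S| = 1
Hall's condition: |N(S)| ≥ |S| is satisfied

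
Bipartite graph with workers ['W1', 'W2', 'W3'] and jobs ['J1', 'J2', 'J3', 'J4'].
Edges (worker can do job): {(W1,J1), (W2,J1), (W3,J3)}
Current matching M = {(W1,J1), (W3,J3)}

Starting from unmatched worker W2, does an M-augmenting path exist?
No augmenting path from W2

Alternating search from W2 reaches jobs: {J1}.
Every reachable job is already matched in M, and following those matched edges back to workers exposes no further unvisited jobs.
No M-augmenting path from W2 exists.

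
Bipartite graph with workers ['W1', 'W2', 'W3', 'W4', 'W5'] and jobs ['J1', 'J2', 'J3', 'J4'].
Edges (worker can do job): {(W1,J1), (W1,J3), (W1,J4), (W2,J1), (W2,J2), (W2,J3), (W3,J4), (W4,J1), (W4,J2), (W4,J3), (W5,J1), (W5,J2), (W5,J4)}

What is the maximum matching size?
Maximum matching size = 4

Maximum matching: {(W1,J3), (W3,J4), (W4,J2), (W5,J1)}
Size: 4

This assigns 4 workers to 4 distinct jobs.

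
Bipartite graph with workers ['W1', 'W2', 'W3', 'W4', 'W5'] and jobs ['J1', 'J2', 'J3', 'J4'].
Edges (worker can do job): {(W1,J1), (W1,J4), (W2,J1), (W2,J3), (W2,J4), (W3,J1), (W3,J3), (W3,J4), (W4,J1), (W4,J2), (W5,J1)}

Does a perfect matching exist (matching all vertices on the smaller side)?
Yes, perfect matching exists (size 4)

Perfect matching: {(W2,J3), (W3,J4), (W4,J2), (W5,J1)}
All 4 vertices on the smaller side are matched.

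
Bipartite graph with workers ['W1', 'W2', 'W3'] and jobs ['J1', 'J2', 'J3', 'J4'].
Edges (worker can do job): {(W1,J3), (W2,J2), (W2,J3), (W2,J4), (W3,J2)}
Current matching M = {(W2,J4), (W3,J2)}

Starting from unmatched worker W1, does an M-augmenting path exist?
Yes: W1 → J3

An M-augmenting path alternates non-matching / matching edges, starting and ending at unmatched vertices.
Path: W1 → J3
(J3 is unmatched in M, so the path is augmenting.)
Flipping edges along this path would increase |M| from 2 to 3.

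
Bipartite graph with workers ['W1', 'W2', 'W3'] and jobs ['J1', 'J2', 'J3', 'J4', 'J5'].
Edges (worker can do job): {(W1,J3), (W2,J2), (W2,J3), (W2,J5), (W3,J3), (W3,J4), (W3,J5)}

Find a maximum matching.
Matching: {(W1,J3), (W2,J2), (W3,J4)}

Maximum matching (size 3):
  W1 → J3
  W2 → J2
  W3 → J4

Each worker is assigned to at most one job, and each job to at most one worker.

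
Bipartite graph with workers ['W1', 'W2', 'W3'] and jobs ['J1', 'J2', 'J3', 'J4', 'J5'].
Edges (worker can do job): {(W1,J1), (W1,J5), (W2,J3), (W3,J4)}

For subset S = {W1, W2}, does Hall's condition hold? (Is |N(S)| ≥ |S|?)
Yes: |N(S)| = 3, |S| = 2

Subset S = {W1, W2}
Neighbors N(S) = {J1, J3, J5}

|N(S)| = 3, |S| = 2
Hall's condition: |N(S)| ≥ |S| is satisfied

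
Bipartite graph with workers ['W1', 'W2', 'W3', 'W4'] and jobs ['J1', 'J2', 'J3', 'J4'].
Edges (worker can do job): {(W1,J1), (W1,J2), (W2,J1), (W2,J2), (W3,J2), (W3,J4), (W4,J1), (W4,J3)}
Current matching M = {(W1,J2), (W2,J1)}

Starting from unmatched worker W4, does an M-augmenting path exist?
Yes: W4 → J3

An M-augmenting path alternates non-matching / matching edges, starting and ending at unmatched vertices.
Path: W4 → J3
(J3 is unmatched in M, so the path is augmenting.)
Flipping edges along this path would increase |M| from 2 to 3.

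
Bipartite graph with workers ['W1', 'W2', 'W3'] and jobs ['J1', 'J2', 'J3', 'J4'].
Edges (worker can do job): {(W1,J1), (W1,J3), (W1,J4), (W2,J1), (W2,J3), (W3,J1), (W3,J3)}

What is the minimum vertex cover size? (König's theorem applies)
Minimum vertex cover size = 3

By König's theorem: in bipartite graphs,
min vertex cover = max matching = 3

Maximum matching has size 3, so minimum vertex cover also has size 3.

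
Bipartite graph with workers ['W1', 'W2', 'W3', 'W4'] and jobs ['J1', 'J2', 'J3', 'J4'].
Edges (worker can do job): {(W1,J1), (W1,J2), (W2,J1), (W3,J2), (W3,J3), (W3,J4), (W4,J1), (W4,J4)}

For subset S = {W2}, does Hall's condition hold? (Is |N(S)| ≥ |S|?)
Yes: |N(S)| = 1, |S| = 1

Subset S = {W2}
Neighbors N(S) = {J1}

|N(S)| = 1, |S| = 1
Hall's condition: |N(S)| ≥ |S| is satisfied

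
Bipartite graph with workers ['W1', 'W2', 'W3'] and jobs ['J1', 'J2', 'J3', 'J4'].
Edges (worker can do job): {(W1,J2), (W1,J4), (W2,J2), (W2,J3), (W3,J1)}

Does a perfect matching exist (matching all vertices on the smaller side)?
Yes, perfect matching exists (size 3)

Perfect matching: {(W1,J4), (W2,J3), (W3,J1)}
All 3 vertices on the smaller side are matched.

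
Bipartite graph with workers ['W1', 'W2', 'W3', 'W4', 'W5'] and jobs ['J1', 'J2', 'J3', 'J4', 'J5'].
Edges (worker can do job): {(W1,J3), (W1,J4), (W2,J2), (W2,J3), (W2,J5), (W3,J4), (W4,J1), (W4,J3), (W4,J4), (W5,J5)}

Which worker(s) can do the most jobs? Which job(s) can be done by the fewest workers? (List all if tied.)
Most versatile: W2, W4 (3 jobs); Least covered: J1, J2 (1 workers)

Worker degrees (jobs they can do): W1:2, W2:3, W3:1, W4:3, W5:1
Job degrees (workers who can do it): J1:1, J2:1, J3:3, J4:3, J5:2

Maximum worker degree is 3, achieved by: W2, W4
Minimum job degree is 1, achieved by: J1, J2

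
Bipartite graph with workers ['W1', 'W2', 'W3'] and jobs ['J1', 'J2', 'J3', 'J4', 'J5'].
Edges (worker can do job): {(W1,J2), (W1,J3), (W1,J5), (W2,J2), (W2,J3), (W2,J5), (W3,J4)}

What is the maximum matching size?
Maximum matching size = 3

Maximum matching: {(W1,J3), (W2,J5), (W3,J4)}
Size: 3

This assigns 3 workers to 3 distinct jobs.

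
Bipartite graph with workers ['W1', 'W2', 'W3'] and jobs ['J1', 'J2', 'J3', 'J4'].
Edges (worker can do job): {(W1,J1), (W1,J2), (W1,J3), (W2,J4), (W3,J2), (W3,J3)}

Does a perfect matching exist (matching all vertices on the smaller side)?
Yes, perfect matching exists (size 3)

Perfect matching: {(W1,J3), (W2,J4), (W3,J2)}
All 3 vertices on the smaller side are matched.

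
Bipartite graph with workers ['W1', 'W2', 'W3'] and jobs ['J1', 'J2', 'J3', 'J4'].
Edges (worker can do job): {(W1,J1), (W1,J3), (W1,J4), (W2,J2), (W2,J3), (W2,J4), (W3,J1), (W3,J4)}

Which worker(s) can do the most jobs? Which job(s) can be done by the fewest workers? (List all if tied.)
Most versatile: W1, W2 (3 jobs); Least covered: J2 (1 workers)

Worker degrees (jobs they can do): W1:3, W2:3, W3:2
Job degrees (workers who can do it): J1:2, J2:1, J3:2, J4:3

Maximum worker degree is 3, achieved by: W1, W2
Minimum job degree is 1, achieved by: J2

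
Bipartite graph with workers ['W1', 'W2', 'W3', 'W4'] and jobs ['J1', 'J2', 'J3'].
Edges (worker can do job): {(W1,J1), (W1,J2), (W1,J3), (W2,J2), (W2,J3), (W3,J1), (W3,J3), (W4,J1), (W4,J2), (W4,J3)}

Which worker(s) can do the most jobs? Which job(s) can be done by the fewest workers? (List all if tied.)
Most versatile: W1, W4 (3 jobs); Least covered: J1, J2 (3 workers)

Worker degrees (jobs they can do): W1:3, W2:2, W3:2, W4:3
Job degrees (workers who can do it): J1:3, J2:3, J3:4

Maximum worker degree is 3, achieved by: W1, W4
Minimum job degree is 3, achieved by: J1, J2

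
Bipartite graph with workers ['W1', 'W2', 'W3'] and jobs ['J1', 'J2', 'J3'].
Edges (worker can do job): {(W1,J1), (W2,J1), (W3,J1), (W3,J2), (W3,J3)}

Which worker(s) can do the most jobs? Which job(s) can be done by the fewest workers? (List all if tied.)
Most versatile: W3 (3 jobs); Least covered: J2, J3 (1 workers)

Worker degrees (jobs they can do): W1:1, W2:1, W3:3
Job degrees (workers who can do it): J1:3, J2:1, J3:1

Maximum worker degree is 3, achieved by: W3
Minimum job degree is 1, achieved by: J2, J3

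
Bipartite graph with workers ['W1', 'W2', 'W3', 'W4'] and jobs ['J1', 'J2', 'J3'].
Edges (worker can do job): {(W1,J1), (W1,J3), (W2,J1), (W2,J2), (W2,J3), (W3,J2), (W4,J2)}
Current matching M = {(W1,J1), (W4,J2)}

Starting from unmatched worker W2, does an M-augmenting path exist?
Yes: W2 → J3

An M-augmenting path alternates non-matching / matching edges, starting and ending at unmatched vertices.
Path: W2 → J3
(J3 is unmatched in M, so the path is augmenting.)
Flipping edges along this path would increase |M| from 2 to 3.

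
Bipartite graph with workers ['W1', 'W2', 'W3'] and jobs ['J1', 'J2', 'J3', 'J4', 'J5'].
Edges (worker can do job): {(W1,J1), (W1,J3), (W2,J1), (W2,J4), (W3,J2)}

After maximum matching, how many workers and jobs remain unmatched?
Unmatched: 0 workers, 2 jobs

Maximum matching size: 3
Workers: 3 total, 3 matched, 0 unmatched
Jobs: 5 total, 3 matched, 2 unmatched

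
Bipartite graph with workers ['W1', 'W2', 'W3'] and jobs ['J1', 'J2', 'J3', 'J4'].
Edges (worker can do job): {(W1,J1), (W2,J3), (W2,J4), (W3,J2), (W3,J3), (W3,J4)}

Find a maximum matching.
Matching: {(W1,J1), (W2,J4), (W3,J3)}

Maximum matching (size 3):
  W1 → J1
  W2 → J4
  W3 → J3

Each worker is assigned to at most one job, and each job to at most one worker.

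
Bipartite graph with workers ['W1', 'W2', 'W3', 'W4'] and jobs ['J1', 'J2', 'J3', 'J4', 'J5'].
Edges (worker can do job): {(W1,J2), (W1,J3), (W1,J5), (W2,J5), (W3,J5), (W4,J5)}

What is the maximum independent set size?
Maximum independent set = 7

By König's theorem:
- Min vertex cover = Max matching = 2
- Max independent set = Total vertices - Min vertex cover
- Max independent set = 9 - 2 = 7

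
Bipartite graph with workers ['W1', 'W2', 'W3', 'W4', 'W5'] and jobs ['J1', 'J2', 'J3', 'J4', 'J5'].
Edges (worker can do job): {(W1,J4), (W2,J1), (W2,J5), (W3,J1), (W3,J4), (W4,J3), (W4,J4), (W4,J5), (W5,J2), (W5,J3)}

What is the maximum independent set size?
Maximum independent set = 5

By König's theorem:
- Min vertex cover = Max matching = 5
- Max independent set = Total vertices - Min vertex cover
- Max independent set = 10 - 5 = 5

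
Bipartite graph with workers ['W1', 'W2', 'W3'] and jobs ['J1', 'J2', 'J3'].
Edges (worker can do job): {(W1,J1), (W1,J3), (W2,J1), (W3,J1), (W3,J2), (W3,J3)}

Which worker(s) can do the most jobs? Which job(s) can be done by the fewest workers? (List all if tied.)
Most versatile: W3 (3 jobs); Least covered: J2 (1 workers)

Worker degrees (jobs they can do): W1:2, W2:1, W3:3
Job degrees (workers who can do it): J1:3, J2:1, J3:2

Maximum worker degree is 3, achieved by: W3
Minimum job degree is 1, achieved by: J2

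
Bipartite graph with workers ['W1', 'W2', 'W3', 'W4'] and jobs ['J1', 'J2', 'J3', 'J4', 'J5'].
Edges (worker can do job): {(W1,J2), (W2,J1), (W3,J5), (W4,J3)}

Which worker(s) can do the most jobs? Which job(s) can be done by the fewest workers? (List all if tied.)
Most versatile: W1, W2, W3, W4 (1 jobs); Least covered: J4 (0 workers)

Worker degrees (jobs they can do): W1:1, W2:1, W3:1, W4:1
Job degrees (workers who can do it): J1:1, J2:1, J3:1, J4:0, J5:1

Maximum worker degree is 1, achieved by: W1, W2, W3, W4
Minimum job degree is 0, achieved by: J4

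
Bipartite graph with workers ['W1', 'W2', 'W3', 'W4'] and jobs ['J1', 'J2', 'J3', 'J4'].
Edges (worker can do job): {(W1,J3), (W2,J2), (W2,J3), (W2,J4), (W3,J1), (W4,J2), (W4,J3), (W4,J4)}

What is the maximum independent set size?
Maximum independent set = 4

By König's theorem:
- Min vertex cover = Max matching = 4
- Max independent set = Total vertices - Min vertex cover
- Max independent set = 8 - 4 = 4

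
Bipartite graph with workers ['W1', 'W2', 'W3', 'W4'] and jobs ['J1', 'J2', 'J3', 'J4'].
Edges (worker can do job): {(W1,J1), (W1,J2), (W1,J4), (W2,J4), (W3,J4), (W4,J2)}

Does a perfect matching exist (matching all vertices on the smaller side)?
No, maximum matching has size 3 < 4

Maximum matching has size 3, need 4 for perfect matching.
Unmatched workers: ['W2']
Unmatched jobs: ['J3']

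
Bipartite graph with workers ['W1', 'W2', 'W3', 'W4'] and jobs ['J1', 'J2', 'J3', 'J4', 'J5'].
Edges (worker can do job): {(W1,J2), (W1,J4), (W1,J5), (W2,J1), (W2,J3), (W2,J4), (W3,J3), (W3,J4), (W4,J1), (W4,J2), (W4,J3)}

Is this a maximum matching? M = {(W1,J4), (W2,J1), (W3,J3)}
No, size 3 is not maximum

Proposed matching has size 3.
Maximum matching size for this graph: 4.

This is NOT maximum - can be improved to size 4.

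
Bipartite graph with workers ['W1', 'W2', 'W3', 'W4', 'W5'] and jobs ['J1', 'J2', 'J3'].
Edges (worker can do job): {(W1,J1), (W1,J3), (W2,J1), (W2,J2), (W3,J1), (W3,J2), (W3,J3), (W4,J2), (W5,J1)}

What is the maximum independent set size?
Maximum independent set = 5

By König's theorem:
- Min vertex cover = Max matching = 3
- Max independent set = Total vertices - Min vertex cover
- Max independent set = 8 - 3 = 5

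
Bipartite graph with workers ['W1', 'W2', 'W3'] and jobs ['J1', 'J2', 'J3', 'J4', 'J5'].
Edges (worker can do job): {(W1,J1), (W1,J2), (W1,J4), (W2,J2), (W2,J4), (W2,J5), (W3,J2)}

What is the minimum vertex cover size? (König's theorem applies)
Minimum vertex cover size = 3

By König's theorem: in bipartite graphs,
min vertex cover = max matching = 3

Maximum matching has size 3, so minimum vertex cover also has size 3.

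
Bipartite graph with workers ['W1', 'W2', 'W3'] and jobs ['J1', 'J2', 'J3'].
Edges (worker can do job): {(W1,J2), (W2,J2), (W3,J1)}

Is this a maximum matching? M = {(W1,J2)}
No, size 1 is not maximum

Proposed matching has size 1.
Maximum matching size for this graph: 2.

This is NOT maximum - can be improved to size 2.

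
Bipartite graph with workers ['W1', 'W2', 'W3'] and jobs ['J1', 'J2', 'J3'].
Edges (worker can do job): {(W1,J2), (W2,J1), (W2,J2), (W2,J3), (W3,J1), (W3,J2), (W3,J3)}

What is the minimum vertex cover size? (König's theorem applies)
Minimum vertex cover size = 3

By König's theorem: in bipartite graphs,
min vertex cover = max matching = 3

Maximum matching has size 3, so minimum vertex cover also has size 3.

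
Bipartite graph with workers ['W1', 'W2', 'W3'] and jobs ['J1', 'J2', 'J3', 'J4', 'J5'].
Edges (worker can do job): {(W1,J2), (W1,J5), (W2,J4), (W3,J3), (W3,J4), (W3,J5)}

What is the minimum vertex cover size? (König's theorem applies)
Minimum vertex cover size = 3

By König's theorem: in bipartite graphs,
min vertex cover = max matching = 3

Maximum matching has size 3, so minimum vertex cover also has size 3.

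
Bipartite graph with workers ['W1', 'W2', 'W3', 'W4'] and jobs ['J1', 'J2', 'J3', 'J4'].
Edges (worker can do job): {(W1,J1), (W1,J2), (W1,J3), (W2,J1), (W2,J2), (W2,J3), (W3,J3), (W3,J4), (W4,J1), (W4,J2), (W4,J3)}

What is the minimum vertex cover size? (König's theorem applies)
Minimum vertex cover size = 4

By König's theorem: in bipartite graphs,
min vertex cover = max matching = 4

Maximum matching has size 4, so minimum vertex cover also has size 4.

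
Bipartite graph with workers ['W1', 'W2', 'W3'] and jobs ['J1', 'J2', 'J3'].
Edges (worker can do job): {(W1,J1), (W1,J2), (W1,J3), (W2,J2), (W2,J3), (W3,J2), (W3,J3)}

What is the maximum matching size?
Maximum matching size = 3

Maximum matching: {(W1,J1), (W2,J3), (W3,J2)}
Size: 3

This assigns 3 workers to 3 distinct jobs.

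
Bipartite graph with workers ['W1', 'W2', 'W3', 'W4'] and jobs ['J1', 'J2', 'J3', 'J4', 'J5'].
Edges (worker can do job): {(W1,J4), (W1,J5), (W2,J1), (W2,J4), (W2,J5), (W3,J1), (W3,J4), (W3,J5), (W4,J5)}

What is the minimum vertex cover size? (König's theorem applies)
Minimum vertex cover size = 3

By König's theorem: in bipartite graphs,
min vertex cover = max matching = 3

Maximum matching has size 3, so minimum vertex cover also has size 3.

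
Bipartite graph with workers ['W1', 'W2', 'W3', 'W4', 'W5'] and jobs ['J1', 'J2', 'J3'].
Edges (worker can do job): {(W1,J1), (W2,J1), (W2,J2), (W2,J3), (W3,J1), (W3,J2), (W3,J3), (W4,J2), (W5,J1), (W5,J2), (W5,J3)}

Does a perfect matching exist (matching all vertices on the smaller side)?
Yes, perfect matching exists (size 3)

Perfect matching: {(W3,J3), (W4,J2), (W5,J1)}
All 3 vertices on the smaller side are matched.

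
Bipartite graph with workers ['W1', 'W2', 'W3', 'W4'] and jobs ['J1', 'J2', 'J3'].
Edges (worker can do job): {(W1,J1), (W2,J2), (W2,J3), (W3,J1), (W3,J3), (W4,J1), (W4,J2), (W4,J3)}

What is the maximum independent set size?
Maximum independent set = 4

By König's theorem:
- Min vertex cover = Max matching = 3
- Max independent set = Total vertices - Min vertex cover
- Max independent set = 7 - 3 = 4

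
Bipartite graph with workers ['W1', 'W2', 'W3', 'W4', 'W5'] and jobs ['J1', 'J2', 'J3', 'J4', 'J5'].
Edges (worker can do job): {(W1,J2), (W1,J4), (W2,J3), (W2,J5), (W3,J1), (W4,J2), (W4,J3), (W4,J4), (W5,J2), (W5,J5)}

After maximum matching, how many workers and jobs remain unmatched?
Unmatched: 0 workers, 0 jobs

Maximum matching size: 5
Workers: 5 total, 5 matched, 0 unmatched
Jobs: 5 total, 5 matched, 0 unmatched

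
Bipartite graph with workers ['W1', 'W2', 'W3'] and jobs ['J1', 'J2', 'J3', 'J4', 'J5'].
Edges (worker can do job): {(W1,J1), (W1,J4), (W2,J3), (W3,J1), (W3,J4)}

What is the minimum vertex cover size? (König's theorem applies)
Minimum vertex cover size = 3

By König's theorem: in bipartite graphs,
min vertex cover = max matching = 3

Maximum matching has size 3, so minimum vertex cover also has size 3.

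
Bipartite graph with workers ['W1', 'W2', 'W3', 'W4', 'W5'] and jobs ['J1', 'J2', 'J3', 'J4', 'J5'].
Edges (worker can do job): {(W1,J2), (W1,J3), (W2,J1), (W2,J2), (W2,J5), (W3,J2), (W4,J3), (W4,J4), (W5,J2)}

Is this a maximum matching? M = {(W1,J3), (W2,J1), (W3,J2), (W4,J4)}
Yes, size 4 is maximum

Proposed matching has size 4.
Maximum matching size for this graph: 4.

This is a maximum matching.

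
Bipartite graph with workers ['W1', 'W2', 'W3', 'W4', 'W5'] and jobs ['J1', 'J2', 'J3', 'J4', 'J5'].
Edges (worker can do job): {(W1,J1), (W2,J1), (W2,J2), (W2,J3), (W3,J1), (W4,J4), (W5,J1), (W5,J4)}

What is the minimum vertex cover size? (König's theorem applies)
Minimum vertex cover size = 3

By König's theorem: in bipartite graphs,
min vertex cover = max matching = 3

Maximum matching has size 3, so minimum vertex cover also has size 3.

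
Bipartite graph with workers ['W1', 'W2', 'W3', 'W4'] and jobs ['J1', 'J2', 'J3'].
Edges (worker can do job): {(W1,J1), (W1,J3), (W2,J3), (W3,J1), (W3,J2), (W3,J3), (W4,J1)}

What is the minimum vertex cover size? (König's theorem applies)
Minimum vertex cover size = 3

By König's theorem: in bipartite graphs,
min vertex cover = max matching = 3

Maximum matching has size 3, so minimum vertex cover also has size 3.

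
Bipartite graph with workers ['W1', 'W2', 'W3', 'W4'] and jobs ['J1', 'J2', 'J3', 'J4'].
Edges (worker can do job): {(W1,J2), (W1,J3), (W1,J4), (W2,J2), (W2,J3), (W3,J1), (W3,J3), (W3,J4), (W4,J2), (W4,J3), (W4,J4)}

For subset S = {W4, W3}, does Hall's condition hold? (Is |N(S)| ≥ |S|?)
Yes: |N(S)| = 4, |S| = 2

Subset S = {W4, W3}
Neighbors N(S) = {J1, J2, J3, J4}

|N(S)| = 4, |S| = 2
Hall's condition: |N(S)| ≥ |S| is satisfied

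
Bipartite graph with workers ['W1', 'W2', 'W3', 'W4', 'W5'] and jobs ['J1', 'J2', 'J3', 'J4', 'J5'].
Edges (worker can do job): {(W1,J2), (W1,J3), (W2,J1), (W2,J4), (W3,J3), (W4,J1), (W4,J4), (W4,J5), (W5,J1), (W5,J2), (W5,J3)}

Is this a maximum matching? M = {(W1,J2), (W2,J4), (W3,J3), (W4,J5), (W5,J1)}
Yes, size 5 is maximum

Proposed matching has size 5.
Maximum matching size for this graph: 5.

This is a maximum matching.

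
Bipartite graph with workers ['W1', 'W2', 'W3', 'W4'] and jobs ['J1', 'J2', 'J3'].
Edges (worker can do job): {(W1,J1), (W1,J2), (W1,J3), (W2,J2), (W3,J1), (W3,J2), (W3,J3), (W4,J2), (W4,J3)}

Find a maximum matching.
Matching: {(W1,J2), (W3,J1), (W4,J3)}

Maximum matching (size 3):
  W1 → J2
  W3 → J1
  W4 → J3

Each worker is assigned to at most one job, and each job to at most one worker.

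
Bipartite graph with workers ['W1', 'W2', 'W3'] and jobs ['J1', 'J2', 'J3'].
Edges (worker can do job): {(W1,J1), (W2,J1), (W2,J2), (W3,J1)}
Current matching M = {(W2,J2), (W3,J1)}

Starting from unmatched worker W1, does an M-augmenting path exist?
No augmenting path from W1

Alternating search from W1 reaches jobs: {J1}.
Every reachable job is already matched in M, and following those matched edges back to workers exposes no further unvisited jobs.
No M-augmenting path from W1 exists.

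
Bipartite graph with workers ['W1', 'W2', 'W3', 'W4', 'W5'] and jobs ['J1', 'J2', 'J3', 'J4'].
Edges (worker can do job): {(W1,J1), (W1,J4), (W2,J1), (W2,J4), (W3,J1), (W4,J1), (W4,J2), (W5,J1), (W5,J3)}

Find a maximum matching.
Matching: {(W1,J4), (W3,J1), (W4,J2), (W5,J3)}

Maximum matching (size 4):
  W1 → J4
  W3 → J1
  W4 → J2
  W5 → J3

Each worker is assigned to at most one job, and each job to at most one worker.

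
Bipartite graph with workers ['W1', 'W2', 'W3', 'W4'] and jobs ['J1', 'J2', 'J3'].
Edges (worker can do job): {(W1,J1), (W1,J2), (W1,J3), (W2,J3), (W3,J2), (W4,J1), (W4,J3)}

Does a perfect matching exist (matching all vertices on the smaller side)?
Yes, perfect matching exists (size 3)

Perfect matching: {(W1,J3), (W3,J2), (W4,J1)}
All 3 vertices on the smaller side are matched.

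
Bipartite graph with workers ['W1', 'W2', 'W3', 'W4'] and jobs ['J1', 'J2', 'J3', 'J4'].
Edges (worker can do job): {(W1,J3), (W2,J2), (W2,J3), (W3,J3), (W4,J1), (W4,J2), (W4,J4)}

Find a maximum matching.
Matching: {(W2,J2), (W3,J3), (W4,J1)}

Maximum matching (size 3):
  W2 → J2
  W3 → J3
  W4 → J1

Each worker is assigned to at most one job, and each job to at most one worker.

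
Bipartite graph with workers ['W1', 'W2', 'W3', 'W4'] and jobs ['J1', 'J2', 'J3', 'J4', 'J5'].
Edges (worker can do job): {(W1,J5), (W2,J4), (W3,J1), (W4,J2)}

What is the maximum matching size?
Maximum matching size = 4

Maximum matching: {(W1,J5), (W2,J4), (W3,J1), (W4,J2)}
Size: 4

This assigns 4 workers to 4 distinct jobs.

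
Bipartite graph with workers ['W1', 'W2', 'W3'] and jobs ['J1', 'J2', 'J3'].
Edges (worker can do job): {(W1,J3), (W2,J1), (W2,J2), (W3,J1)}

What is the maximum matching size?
Maximum matching size = 3

Maximum matching: {(W1,J3), (W2,J2), (W3,J1)}
Size: 3

This assigns 3 workers to 3 distinct jobs.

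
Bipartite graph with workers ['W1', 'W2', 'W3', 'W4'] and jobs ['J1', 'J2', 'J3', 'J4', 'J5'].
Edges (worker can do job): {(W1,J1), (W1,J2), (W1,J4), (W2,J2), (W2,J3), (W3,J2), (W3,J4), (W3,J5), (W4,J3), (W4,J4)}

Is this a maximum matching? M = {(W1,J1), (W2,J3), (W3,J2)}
No, size 3 is not maximum

Proposed matching has size 3.
Maximum matching size for this graph: 4.

This is NOT maximum - can be improved to size 4.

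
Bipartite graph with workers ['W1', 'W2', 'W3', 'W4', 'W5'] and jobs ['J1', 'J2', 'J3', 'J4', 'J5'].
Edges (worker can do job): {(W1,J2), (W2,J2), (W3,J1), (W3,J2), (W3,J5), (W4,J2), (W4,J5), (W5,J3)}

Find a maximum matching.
Matching: {(W1,J2), (W3,J1), (W4,J5), (W5,J3)}

Maximum matching (size 4):
  W1 → J2
  W3 → J1
  W4 → J5
  W5 → J3

Each worker is assigned to at most one job, and each job to at most one worker.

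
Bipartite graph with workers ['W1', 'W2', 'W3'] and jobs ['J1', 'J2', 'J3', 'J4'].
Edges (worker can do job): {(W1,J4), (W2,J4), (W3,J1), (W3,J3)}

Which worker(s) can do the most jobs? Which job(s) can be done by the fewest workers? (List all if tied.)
Most versatile: W3 (2 jobs); Least covered: J2 (0 workers)

Worker degrees (jobs they can do): W1:1, W2:1, W3:2
Job degrees (workers who can do it): J1:1, J2:0, J3:1, J4:2

Maximum worker degree is 2, achieved by: W3
Minimum job degree is 0, achieved by: J2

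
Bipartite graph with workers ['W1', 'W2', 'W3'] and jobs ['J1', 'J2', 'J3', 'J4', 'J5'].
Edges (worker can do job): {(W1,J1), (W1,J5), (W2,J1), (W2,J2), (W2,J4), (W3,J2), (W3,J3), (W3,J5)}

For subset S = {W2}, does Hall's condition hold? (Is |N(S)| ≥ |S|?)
Yes: |N(S)| = 3, |S| = 1

Subset S = {W2}
Neighbors N(S) = {J1, J2, J4}

|N(S)| = 3, |S| = 1
Hall's condition: |N(S)| ≥ |S| is satisfied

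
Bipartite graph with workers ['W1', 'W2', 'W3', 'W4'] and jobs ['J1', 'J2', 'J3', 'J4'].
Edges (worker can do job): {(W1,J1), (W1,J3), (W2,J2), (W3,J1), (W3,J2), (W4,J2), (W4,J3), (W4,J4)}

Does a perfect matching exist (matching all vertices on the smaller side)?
Yes, perfect matching exists (size 4)

Perfect matching: {(W1,J3), (W2,J2), (W3,J1), (W4,J4)}
All 4 vertices on the smaller side are matched.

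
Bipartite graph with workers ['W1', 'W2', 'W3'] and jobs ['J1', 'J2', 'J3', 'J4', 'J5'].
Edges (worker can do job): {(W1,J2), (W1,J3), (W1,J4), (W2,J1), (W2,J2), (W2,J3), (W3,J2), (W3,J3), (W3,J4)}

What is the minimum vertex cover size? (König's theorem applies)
Minimum vertex cover size = 3

By König's theorem: in bipartite graphs,
min vertex cover = max matching = 3

Maximum matching has size 3, so minimum vertex cover also has size 3.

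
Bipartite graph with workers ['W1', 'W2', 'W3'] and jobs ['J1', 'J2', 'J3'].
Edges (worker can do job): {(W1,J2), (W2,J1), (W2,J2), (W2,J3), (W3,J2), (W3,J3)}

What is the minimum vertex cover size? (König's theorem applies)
Minimum vertex cover size = 3

By König's theorem: in bipartite graphs,
min vertex cover = max matching = 3

Maximum matching has size 3, so minimum vertex cover also has size 3.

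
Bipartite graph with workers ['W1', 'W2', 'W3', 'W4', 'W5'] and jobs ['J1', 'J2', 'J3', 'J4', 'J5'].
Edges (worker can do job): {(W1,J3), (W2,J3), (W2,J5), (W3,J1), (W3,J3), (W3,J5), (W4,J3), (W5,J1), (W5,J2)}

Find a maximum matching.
Matching: {(W2,J5), (W3,J1), (W4,J3), (W5,J2)}

Maximum matching (size 4):
  W2 → J5
  W3 → J1
  W4 → J3
  W5 → J2

Each worker is assigned to at most one job, and each job to at most one worker.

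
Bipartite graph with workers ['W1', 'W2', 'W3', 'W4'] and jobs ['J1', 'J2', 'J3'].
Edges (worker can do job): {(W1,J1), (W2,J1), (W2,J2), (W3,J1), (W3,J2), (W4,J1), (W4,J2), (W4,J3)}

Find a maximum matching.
Matching: {(W2,J2), (W3,J1), (W4,J3)}

Maximum matching (size 3):
  W2 → J2
  W3 → J1
  W4 → J3

Each worker is assigned to at most one job, and each job to at most one worker.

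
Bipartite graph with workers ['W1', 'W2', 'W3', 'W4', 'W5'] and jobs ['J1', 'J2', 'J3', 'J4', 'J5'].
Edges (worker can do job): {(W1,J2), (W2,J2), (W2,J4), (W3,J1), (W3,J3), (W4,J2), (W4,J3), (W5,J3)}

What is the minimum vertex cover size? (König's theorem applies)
Minimum vertex cover size = 4

By König's theorem: in bipartite graphs,
min vertex cover = max matching = 4

Maximum matching has size 4, so minimum vertex cover also has size 4.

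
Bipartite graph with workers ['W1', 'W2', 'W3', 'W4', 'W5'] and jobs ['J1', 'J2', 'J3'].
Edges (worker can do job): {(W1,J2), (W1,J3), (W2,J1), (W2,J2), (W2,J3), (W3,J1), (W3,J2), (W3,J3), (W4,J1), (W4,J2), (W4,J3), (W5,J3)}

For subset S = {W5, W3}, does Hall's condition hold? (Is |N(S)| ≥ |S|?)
Yes: |N(S)| = 3, |S| = 2

Subset S = {W5, W3}
Neighbors N(S) = {J1, J2, J3}

|N(S)| = 3, |S| = 2
Hall's condition: |N(S)| ≥ |S| is satisfied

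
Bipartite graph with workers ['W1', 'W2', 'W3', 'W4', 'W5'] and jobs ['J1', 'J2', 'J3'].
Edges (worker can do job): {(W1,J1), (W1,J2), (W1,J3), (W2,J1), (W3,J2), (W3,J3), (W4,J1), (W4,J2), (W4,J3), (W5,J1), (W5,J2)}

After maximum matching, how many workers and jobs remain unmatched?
Unmatched: 2 workers, 0 jobs

Maximum matching size: 3
Workers: 5 total, 3 matched, 2 unmatched
Jobs: 3 total, 3 matched, 0 unmatched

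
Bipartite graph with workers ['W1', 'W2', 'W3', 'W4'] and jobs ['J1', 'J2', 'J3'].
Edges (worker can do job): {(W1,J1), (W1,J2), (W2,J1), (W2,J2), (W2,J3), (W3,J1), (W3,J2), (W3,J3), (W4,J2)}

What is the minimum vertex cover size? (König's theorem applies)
Minimum vertex cover size = 3

By König's theorem: in bipartite graphs,
min vertex cover = max matching = 3

Maximum matching has size 3, so minimum vertex cover also has size 3.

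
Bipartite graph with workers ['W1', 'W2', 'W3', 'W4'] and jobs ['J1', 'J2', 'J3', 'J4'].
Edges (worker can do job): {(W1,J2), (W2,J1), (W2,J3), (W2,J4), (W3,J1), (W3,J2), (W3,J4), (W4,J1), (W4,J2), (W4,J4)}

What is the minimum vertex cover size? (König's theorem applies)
Minimum vertex cover size = 4

By König's theorem: in bipartite graphs,
min vertex cover = max matching = 4

Maximum matching has size 4, so minimum vertex cover also has size 4.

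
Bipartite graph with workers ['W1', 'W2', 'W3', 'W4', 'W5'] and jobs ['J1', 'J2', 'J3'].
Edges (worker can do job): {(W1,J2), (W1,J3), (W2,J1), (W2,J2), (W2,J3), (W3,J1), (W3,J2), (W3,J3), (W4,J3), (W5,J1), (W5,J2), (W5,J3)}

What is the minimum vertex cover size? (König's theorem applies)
Minimum vertex cover size = 3

By König's theorem: in bipartite graphs,
min vertex cover = max matching = 3

Maximum matching has size 3, so minimum vertex cover also has size 3.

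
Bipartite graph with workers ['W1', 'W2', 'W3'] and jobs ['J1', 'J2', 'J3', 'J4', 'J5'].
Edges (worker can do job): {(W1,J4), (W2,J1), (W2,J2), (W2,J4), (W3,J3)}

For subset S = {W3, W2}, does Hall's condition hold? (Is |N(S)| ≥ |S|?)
Yes: |N(S)| = 4, |S| = 2

Subset S = {W3, W2}
Neighbors N(S) = {J1, J2, J3, J4}

|N(S)| = 4, |S| = 2
Hall's condition: |N(S)| ≥ |S| is satisfied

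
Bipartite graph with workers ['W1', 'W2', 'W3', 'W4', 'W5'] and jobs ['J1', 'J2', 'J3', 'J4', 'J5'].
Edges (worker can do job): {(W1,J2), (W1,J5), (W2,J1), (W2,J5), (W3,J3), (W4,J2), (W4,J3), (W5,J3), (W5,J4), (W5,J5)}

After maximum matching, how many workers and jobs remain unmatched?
Unmatched: 0 workers, 0 jobs

Maximum matching size: 5
Workers: 5 total, 5 matched, 0 unmatched
Jobs: 5 total, 5 matched, 0 unmatched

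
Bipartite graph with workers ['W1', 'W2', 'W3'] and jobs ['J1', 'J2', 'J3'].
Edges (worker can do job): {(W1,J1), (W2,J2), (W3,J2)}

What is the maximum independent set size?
Maximum independent set = 4

By König's theorem:
- Min vertex cover = Max matching = 2
- Max independent set = Total vertices - Min vertex cover
- Max independent set = 6 - 2 = 4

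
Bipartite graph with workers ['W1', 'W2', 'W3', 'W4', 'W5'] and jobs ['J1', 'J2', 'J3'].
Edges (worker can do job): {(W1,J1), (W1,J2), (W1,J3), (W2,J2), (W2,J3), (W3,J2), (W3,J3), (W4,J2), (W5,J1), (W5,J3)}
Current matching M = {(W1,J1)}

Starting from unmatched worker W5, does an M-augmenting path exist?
Yes: W5 → J3

An M-augmenting path alternates non-matching / matching edges, starting and ending at unmatched vertices.
Path: W5 → J3
(J3 is unmatched in M, so the path is augmenting.)
Flipping edges along this path would increase |M| from 1 to 2.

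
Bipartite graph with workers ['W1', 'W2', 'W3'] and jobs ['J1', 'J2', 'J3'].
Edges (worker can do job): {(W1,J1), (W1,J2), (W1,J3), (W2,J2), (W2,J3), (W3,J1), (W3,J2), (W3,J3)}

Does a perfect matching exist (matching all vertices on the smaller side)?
Yes, perfect matching exists (size 3)

Perfect matching: {(W1,J2), (W2,J3), (W3,J1)}
All 3 vertices on the smaller side are matched.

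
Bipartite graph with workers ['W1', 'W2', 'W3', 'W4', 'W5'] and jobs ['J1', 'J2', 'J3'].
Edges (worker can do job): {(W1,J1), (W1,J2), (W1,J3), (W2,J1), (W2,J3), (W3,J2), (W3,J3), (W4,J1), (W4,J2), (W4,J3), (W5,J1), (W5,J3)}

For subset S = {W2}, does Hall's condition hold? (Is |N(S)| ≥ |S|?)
Yes: |N(S)| = 2, |S| = 1

Subset S = {W2}
Neighbors N(S) = {J1, J3}

|N(S)| = 2, |S| = 1
Hall's condition: |N(S)| ≥ |S| is satisfied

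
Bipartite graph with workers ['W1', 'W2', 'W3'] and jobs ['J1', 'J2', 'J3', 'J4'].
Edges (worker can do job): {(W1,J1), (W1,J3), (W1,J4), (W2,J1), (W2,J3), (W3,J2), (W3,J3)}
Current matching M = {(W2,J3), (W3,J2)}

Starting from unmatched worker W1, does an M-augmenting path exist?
Yes: W1 → J1

An M-augmenting path alternates non-matching / matching edges, starting and ending at unmatched vertices.
Path: W1 → J1
(J1 is unmatched in M, so the path is augmenting.)
Flipping edges along this path would increase |M| from 2 to 3.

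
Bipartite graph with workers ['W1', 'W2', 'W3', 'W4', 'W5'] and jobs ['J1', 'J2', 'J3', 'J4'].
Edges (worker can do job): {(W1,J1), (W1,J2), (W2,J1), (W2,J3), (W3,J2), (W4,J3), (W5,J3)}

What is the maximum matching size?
Maximum matching size = 3

Maximum matching: {(W1,J1), (W3,J2), (W5,J3)}
Size: 3

This assigns 3 workers to 3 distinct jobs.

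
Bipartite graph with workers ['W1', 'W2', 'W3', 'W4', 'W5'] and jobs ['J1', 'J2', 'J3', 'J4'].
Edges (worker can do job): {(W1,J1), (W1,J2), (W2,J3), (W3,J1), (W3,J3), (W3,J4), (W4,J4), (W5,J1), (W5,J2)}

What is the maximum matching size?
Maximum matching size = 4

Maximum matching: {(W1,J1), (W3,J3), (W4,J4), (W5,J2)}
Size: 4

This assigns 4 workers to 4 distinct jobs.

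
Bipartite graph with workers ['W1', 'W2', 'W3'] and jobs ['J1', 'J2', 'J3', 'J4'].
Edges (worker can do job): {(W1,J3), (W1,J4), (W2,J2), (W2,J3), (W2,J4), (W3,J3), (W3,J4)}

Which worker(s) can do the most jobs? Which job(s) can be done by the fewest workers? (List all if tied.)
Most versatile: W2 (3 jobs); Least covered: J1 (0 workers)

Worker degrees (jobs they can do): W1:2, W2:3, W3:2
Job degrees (workers who can do it): J1:0, J2:1, J3:3, J4:3

Maximum worker degree is 3, achieved by: W2
Minimum job degree is 0, achieved by: J1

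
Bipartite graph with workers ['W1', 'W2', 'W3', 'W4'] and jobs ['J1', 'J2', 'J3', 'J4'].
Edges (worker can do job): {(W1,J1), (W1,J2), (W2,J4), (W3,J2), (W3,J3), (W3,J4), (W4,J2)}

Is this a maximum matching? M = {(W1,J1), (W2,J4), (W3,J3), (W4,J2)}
Yes, size 4 is maximum

Proposed matching has size 4.
Maximum matching size for this graph: 4.

This is a maximum matching.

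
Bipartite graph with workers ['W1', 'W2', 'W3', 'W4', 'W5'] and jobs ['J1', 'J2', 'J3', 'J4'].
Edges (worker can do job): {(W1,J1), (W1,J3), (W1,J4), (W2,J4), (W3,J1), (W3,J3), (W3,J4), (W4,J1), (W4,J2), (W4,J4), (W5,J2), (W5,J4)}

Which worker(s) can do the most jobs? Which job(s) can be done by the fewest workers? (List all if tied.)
Most versatile: W1, W3, W4 (3 jobs); Least covered: J2, J3 (2 workers)

Worker degrees (jobs they can do): W1:3, W2:1, W3:3, W4:3, W5:2
Job degrees (workers who can do it): J1:3, J2:2, J3:2, J4:5

Maximum worker degree is 3, achieved by: W1, W3, W4
Minimum job degree is 2, achieved by: J2, J3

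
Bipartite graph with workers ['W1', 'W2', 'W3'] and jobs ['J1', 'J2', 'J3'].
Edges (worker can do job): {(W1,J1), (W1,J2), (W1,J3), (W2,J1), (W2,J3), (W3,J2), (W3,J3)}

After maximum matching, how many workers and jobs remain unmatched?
Unmatched: 0 workers, 0 jobs

Maximum matching size: 3
Workers: 3 total, 3 matched, 0 unmatched
Jobs: 3 total, 3 matched, 0 unmatched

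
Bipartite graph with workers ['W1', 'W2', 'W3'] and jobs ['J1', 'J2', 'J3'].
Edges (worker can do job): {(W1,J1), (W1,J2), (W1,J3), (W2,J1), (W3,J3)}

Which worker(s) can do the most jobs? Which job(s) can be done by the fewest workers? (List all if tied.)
Most versatile: W1 (3 jobs); Least covered: J2 (1 workers)

Worker degrees (jobs they can do): W1:3, W2:1, W3:1
Job degrees (workers who can do it): J1:2, J2:1, J3:2

Maximum worker degree is 3, achieved by: W1
Minimum job degree is 1, achieved by: J2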